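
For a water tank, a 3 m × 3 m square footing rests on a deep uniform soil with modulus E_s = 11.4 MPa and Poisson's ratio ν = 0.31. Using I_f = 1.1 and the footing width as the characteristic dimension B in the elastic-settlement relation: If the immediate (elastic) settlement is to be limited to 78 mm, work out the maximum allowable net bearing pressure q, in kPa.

q ≈ 298 kPa

E_s = 11.4 MPa = 11400 kPa.
S_e = q·B·(1−ν²)/E_s · I_f  ⇒  q = S_e·E_s / (B·(1−ν²)·I_f).
q = 0.078 × 11400 / (3 × 0.9039 × 1.1) = 298.1 kPa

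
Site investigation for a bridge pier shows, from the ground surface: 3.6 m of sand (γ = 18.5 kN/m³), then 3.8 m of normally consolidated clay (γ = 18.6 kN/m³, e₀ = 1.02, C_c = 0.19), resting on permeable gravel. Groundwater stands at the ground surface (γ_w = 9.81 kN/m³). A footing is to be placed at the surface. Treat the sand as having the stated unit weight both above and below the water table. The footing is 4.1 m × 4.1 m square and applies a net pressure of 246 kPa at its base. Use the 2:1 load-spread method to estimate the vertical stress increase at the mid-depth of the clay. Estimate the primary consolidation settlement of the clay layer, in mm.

Mid-depth of clay below the ground surface: z = 3.6 + 3.8/2 = 5.5 m.
Total vertical stress at mid-clay: σ_v = 18.5×3.6 + 18.6×1.9 = 101.94 kPa.
Pore pressure: u = 9.81×(5.5 − 0) = 53.955 kPa.
Initial effective stress: σ'_0 = σ_v − u = 101.94 − 53.955 = 47.985 kPa.
Stress increase at mid-clay by the 2:1 spreading method:
Δσ = qBL/((B+z)(L+z)) = 246×4.1×4.1/((4.1+5.5)(4.1+5.5)) = 44.87 kPa
Final effective stress: σ'_f = σ'_0 + Δσ = 47.985 + 44.87 = 92.855 kPa.
Normally consolidated clay, so the full stress increment lies on the virgin compression line:
S_c = C_c·H/(1+e₀)·log₁₀(σ'_f/σ'_0) = 0.19×3.8/(1+1.02)×log₁₀(92.855/47.985)
    = 0.35743 × 0.2867 = 0.1025 m

S_c ≈ 102 mm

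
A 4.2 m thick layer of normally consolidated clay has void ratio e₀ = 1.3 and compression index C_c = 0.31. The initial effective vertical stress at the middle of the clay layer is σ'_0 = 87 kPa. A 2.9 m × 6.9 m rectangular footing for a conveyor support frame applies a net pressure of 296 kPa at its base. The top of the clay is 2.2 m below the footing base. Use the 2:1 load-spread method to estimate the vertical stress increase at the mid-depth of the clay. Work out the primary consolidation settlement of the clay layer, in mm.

S_c ≈ 150 mm

Mid-depth of clay below the footing base: z = 2.2 + 4.2/2 = 4.3 m.
Stress increase at mid-clay by the 2:1 spreading method:
Δσ = qBL/((B+z)(L+z)) = 296×2.9×6.9/((2.9+4.3)(6.9+4.3)) = 73.449 kPa
Final effective stress: σ'_f = σ'_0 + Δσ = 87 + 73.449 = 160.45 kPa.
Normally consolidated clay, so the full stress increment lies on the virgin compression line:
S_c = C_c·H/(1+e₀)·log₁₀(σ'_f/σ'_0) = 0.31×4.2/(1+1.3)×log₁₀(160.45/87)
    = 0.56609 × 0.26582 = 0.1505 m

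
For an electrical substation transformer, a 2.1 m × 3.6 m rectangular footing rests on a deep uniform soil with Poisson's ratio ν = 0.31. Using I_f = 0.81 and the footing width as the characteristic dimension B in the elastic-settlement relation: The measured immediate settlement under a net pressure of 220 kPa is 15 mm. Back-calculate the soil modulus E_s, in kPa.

S_e = q·B·(1−ν²)/E_s · I_f  ⇒  E_s = q·B·(1−ν²)·I_f / S_e.
E_s = 220 × 2.1 × 0.9039 × 0.81 / 0.015 = 22550 kPa

E_s ≈ 22600 kPa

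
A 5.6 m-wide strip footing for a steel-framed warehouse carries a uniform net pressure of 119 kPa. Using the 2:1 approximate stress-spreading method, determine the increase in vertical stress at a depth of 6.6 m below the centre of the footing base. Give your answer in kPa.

By the 2:1 method the load spreads at 1 horizontal : 2 vertical, so at depth z the loaded area has grown by z in each plan dimension:
Δσ = qB/(B+z) = 119×5.6/(5.6+6.6) = 54.623 kPa

Δσ_z ≈ 54.6 kPa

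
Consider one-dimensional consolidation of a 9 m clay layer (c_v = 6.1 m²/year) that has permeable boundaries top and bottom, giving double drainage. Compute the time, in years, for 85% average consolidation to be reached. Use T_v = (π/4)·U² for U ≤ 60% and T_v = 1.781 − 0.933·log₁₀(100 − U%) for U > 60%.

t ≈ 2.27 years

Drainage path length: H_d = H/2 = 4.5 m (double drainage).
U > 60%: T_v = 1.781 − 0.933·log₁₀(100 − 85) = 0.68371.
t = T_v·H_d²/c_v = 0.68371×4.5²/6.1 = 2.27 years.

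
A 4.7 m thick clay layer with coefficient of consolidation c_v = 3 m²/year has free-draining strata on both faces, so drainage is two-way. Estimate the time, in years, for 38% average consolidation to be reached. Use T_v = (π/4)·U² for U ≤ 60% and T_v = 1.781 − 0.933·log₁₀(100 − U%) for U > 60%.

Drainage path length: H_d = H/2 = 2.35 m (double drainage).
U ≤ 60%: T_v = (π/4)·U² = (π/4)×0.38² = 0.11341.
t = T_v·H_d²/c_v = 0.11341×2.35²/3 = 0.2088 years.

t ≈ 0.209 years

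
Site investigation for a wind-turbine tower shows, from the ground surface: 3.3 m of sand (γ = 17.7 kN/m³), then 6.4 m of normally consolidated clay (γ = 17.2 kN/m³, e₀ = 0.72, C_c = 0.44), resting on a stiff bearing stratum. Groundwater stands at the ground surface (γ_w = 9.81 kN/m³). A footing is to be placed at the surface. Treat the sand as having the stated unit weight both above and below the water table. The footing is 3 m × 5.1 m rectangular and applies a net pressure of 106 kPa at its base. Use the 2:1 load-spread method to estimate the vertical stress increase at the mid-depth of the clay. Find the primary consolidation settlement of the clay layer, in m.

S_c ≈ 0.184 m

Mid-depth of clay below the ground surface: z = 3.3 + 6.4/2 = 6.5 m.
Total vertical stress at mid-clay: σ_v = 17.7×3.3 + 17.2×3.2 = 113.45 kPa.
Pore pressure: u = 9.81×(6.5 − 0) = 63.765 kPa.
Initial effective stress: σ'_0 = σ_v − u = 113.45 − 63.765 = 49.685 kPa.
Stress increase at mid-clay by the 2:1 spreading method:
Δσ = qBL/((B+z)(L+z)) = 106×3×5.1/((3+6.5)(5.1+6.5)) = 14.717 kPa
Final effective stress: σ'_f = σ'_0 + Δσ = 49.685 + 14.717 = 64.402 kPa.
Normally consolidated clay, so the full stress increment lies on the virgin compression line:
S_c = C_c·H/(1+e₀)·log₁₀(σ'_f/σ'_0) = 0.44×6.4/(1+0.72)×log₁₀(64.402/49.685)
    = 1.6372 × 0.11267 = 0.1845 m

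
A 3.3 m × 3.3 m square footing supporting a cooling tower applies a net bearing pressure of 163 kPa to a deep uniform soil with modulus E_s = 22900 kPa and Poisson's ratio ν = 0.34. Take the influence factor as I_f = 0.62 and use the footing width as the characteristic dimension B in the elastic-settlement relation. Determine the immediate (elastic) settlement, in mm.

S_e ≈ 12.9 mm

Immediate (elastic) settlement: S_e = q·B·(1−ν²)/E_s · I_f.
S_e = 163 × 3.3 × (1 − 0.34²) / 22900 × 0.62
    = 163 × 3.3 × 0.8844 / 22900 × 0.62
    = 0.01288 m = 12.88 mm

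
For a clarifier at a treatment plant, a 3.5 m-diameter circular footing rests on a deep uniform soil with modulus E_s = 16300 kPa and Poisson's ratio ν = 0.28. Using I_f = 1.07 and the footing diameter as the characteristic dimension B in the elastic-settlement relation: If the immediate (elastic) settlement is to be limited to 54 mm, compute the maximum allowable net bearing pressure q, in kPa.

q ≈ 255 kPa

S_e = q·B·(1−ν²)/E_s · I_f  ⇒  q = S_e·E_s / (B·(1−ν²)·I_f).
q = 0.054 × 16300 / (3.5 × 0.9216 × 1.07) = 255 kPa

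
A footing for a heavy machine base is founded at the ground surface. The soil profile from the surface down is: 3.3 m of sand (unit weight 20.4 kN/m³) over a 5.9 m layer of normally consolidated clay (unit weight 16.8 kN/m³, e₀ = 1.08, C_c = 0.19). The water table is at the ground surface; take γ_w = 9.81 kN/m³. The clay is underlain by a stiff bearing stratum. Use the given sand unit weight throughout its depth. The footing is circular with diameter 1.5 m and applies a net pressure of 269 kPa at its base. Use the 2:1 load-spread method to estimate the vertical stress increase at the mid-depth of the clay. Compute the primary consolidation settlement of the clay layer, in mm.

Mid-depth of clay below the ground surface: z = 3.3 + 5.9/2 = 6.25 m.
Total vertical stress at mid-clay: σ_v = 20.4×3.3 + 16.8×2.95 = 116.88 kPa.
Pore pressure: u = 9.81×(6.25 − 0) = 61.312 kPa.
Initial effective stress: σ'_0 = σ_v − u = 116.88 − 61.312 = 55.568 kPa.
Stress increase at mid-clay by the 2:1 spreading method:
Δσ ≈ qD²/(D+z)² = 269×1.5²/(1.5+6.25)² = 10.077 kPa
Final effective stress: σ'_f = σ'_0 + Δσ = 55.568 + 10.077 = 65.645 kPa.
Normally consolidated clay, so the full stress increment lies on the virgin compression line:
S_c = C_c·H/(1+e₀)·log₁₀(σ'_f/σ'_0) = 0.19×5.9/(1+1.08)×log₁₀(65.645/55.568)
    = 0.53894 × 0.072377 = 0.03901 m

S_c ≈ 39 mm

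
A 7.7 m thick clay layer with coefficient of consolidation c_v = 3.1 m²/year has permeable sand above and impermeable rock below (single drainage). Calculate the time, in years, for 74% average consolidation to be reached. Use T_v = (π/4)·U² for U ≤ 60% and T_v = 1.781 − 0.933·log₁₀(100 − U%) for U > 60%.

Drainage path length: H_d = H = 7.7 m (single drainage).
U > 60%: T_v = 1.781 − 0.933·log₁₀(100 − 74) = 0.46083.
t = T_v·H_d²/c_v = 0.46083×7.7²/3.1 = 8.814 years.

t ≈ 8.81 years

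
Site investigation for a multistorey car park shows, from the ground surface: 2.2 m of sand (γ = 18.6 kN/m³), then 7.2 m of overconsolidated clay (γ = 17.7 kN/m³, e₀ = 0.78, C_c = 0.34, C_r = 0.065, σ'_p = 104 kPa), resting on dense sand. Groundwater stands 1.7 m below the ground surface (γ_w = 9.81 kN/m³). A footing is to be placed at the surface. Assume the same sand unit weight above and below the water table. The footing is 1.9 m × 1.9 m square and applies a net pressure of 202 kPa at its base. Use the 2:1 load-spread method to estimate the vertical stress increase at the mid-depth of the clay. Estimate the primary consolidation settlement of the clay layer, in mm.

Mid-depth of clay below the ground surface: z = 2.2 + 7.2/2 = 5.8 m.
Total vertical stress at mid-clay: σ_v = 18.6×2.2 + 17.7×3.6 = 104.64 kPa.
Pore pressure: u = 9.81×(5.8 − 1.7) = 40.221 kPa.
Initial effective stress: σ'_0 = σ_v − u = 104.64 − 40.221 = 64.419 kPa.
Stress increase at mid-clay by the 2:1 spreading method:
Δσ = qBL/((B+z)(L+z)) = 202×1.9×1.9/((1.9+5.8)(1.9+5.8)) = 12.299 kPa
Final effective stress: σ'_f = 64.419 + 12.299 = 76.718 kPa.
σ'_f = 76.718 ≤ σ'_p = 104 kPa, so the clay remains overconsolidated and only the recompression index applies:
S_c = C_r·H/(1+e₀)·log₁₀(σ'_f/σ'_0) = 0.065×7.2/1.78×log₁₀(76.718/64.419)
    = 0.26292 × 0.075883 = 0.01995 m

S_c ≈ 20 mm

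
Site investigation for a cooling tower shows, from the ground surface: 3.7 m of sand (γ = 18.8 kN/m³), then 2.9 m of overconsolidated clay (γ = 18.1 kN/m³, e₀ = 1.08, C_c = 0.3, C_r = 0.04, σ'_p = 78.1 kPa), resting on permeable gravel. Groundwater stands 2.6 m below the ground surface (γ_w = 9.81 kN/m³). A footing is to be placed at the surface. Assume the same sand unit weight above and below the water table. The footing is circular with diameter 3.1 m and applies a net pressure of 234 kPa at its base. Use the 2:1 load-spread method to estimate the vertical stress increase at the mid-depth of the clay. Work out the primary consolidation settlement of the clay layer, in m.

S_c ≈ 0.0541 m

Mid-depth of clay below the ground surface: z = 3.7 + 2.9/2 = 5.15 m.
Total vertical stress at mid-clay: σ_v = 18.8×3.7 + 18.1×1.45 = 95.805 kPa.
Pore pressure: u = 9.81×(5.15 − 2.6) = 25.015 kPa.
Initial effective stress: σ'_0 = σ_v − u = 95.805 − 25.015 = 70.79 kPa.
Stress increase at mid-clay by the 2:1 spreading method:
Δσ ≈ qD²/(D+z)² = 234×3.1²/(3.1+5.15)² = 33.039 kPa
Final effective stress: σ'_f = 70.79 + 33.039 = 103.83 kPa.
σ'_f = 103.83 > σ'_p = 78.1 kPa, so the stress path crosses the preconsolidation pressure — recompression up to σ'_p, then virgin compression beyond:
S_c = H/(1+e₀)·[C_r·log₁₀(σ'_p/σ'_0) + C_c·log₁₀(σ'_f/σ'_p)]
    = 2.9/2.08 × [0.04×log₁₀(78.1/70.79) + 0.3×log₁₀(103.83/78.1)]
    = 1.3942 × [0.0017072 + 0.037102] = 0.05411 m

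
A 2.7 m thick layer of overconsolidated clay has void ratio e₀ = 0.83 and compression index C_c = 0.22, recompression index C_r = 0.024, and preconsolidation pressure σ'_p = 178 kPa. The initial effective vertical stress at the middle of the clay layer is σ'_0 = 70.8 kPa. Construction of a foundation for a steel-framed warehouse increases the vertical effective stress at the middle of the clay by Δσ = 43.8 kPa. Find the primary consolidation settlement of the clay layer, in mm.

S_c ≈ 7.41 mm

Final effective stress: σ'_f = 70.8 + 43.8 = 114.6 kPa.
σ'_f = 114.6 ≤ σ'_p = 178 kPa, so the clay remains overconsolidated and only the recompression index applies:
S_c = C_r·H/(1+e₀)·log₁₀(σ'_f/σ'_0) = 0.024×2.7/1.83×log₁₀(114.6/70.8)
    = 0.03541 × 0.20915 = 0.007406 m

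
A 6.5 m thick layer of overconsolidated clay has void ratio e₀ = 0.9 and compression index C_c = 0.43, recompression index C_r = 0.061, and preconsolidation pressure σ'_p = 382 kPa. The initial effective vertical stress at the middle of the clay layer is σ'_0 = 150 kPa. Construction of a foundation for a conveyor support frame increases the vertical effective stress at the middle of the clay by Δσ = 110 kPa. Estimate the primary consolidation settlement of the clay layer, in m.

S_c ≈ 0.0499 m

Final effective stress: σ'_f = 150 + 110 = 260 kPa.
σ'_f = 260 ≤ σ'_p = 382 kPa, so the clay remains overconsolidated and only the recompression index applies:
S_c = C_r·H/(1+e₀)·log₁₀(σ'_f/σ'_0) = 0.061×6.5/1.9×log₁₀(260/150)
    = 0.20869 × 0.23888 = 0.04985 m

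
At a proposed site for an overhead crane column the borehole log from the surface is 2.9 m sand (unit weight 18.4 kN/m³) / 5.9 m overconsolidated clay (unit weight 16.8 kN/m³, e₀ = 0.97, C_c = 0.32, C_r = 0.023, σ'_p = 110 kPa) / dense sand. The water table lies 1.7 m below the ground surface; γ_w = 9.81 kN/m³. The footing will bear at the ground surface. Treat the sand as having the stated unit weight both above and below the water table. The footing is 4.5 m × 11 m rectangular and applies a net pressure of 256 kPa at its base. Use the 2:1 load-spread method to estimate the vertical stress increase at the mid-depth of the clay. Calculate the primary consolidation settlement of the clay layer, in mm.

Mid-depth of clay below the ground surface: z = 2.9 + 5.9/2 = 5.85 m.
Total vertical stress at mid-clay: σ_v = 18.4×2.9 + 16.8×2.95 = 102.92 kPa.
Pore pressure: u = 9.81×(5.85 − 1.7) = 40.712 kPa.
Initial effective stress: σ'_0 = σ_v − u = 102.92 − 40.712 = 62.208 kPa.
Stress increase at mid-clay by the 2:1 spreading method:
Δσ = qBL/((B+z)(L+z)) = 256×4.5×11/((4.5+5.85)(11+5.85)) = 72.662 kPa
Final effective stress: σ'_f = 62.208 + 72.662 = 134.87 kPa.
σ'_f = 134.87 > σ'_p = 110 kPa, so the stress path crosses the preconsolidation pressure — recompression up to σ'_p, then virgin compression beyond:
S_c = H/(1+e₀)·[C_r·log₁₀(σ'_p/σ'_0) + C_c·log₁₀(σ'_f/σ'_p)]
    = 5.9/1.97 × [0.023×log₁₀(110/62.208) + 0.32×log₁₀(134.87/110)]
    = 2.9949 × [0.0056936 + 0.028327] = 0.1019 m

S_c ≈ 102 mm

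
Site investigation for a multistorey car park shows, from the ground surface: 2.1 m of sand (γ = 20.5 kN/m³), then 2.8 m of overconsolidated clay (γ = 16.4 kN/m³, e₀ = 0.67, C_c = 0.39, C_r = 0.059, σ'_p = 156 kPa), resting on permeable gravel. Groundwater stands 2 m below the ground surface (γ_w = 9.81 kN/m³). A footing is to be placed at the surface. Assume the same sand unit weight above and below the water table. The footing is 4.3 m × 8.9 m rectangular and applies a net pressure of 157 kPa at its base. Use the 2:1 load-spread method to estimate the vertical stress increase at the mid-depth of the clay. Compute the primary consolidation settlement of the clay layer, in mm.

S_c ≈ 34.1 mm

Mid-depth of clay below the ground surface: z = 2.1 + 2.8/2 = 3.5 m.
Total vertical stress at mid-clay: σ_v = 20.5×2.1 + 16.4×1.4 = 66.01 kPa.
Pore pressure: u = 9.81×(3.5 − 2) = 14.715 kPa.
Initial effective stress: σ'_0 = σ_v − u = 66.01 − 14.715 = 51.295 kPa.
Stress increase at mid-clay by the 2:1 spreading method:
Δσ = qBL/((B+z)(L+z)) = 157×4.3×8.9/((4.3+3.5)(8.9+3.5)) = 62.121 kPa
Final effective stress: σ'_f = 51.295 + 62.121 = 113.42 kPa.
σ'_f = 113.42 ≤ σ'_p = 156 kPa, so the clay remains overconsolidated and only the recompression index applies:
S_c = C_r·H/(1+e₀)·log₁₀(σ'_f/σ'_0) = 0.059×2.8/1.67×log₁₀(113.42/51.295)
    = 0.098919 × 0.34461 = 0.03409 m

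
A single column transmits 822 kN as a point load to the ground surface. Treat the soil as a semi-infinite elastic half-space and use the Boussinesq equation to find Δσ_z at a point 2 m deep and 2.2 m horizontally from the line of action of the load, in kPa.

Boussinesq vertical stress below a point load on an elastic half-space:
Δσ_z = 3P/(2πz²) · [1 + (r/z)²]^(−5/2)
r/z = 2.2/2 = 1.1; [1+(r/z)²]^(−5/2) = 0.13773.
Δσ_z = 3×822/(2π×2²) × 0.13773 = 98.119 × 0.13773 = 13.51 kPa

Δσ_z ≈ 13.5 kPa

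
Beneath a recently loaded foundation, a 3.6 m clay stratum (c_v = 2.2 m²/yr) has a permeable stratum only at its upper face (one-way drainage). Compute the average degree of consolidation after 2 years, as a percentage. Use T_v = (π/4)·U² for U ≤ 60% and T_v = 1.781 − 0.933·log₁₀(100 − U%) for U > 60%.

Drainage path length: H_d = H = 3.6 m (single drainage).
T_v = c_v·t/H_d² = 2.2×2/3.6² = 0.33951.
T_v = 0.33951 corresponds to the U > 60% branch:
U = 1 − 10^((1.781 − T_v)/0.933)/100 = 0.6492

U ≈ 64.9 %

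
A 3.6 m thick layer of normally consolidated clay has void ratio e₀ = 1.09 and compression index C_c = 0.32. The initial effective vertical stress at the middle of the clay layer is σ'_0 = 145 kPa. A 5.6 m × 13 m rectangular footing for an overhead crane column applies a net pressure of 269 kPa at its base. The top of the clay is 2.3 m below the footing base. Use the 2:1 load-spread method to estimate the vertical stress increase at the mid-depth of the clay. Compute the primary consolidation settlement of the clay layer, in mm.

Mid-depth of clay below the footing base: z = 2.3 + 3.6/2 = 4.1 m.
Stress increase at mid-clay by the 2:1 spreading method:
Δσ = qBL/((B+z)(L+z)) = 269×5.6×13/((5.6+4.1)(13+4.1)) = 118.06 kPa
Final effective stress: σ'_f = σ'_0 + Δσ = 145 + 118.06 = 263.06 kPa.
Normally consolidated clay, so the full stress increment lies on the virgin compression line:
S_c = C_c·H/(1+e₀)·log₁₀(σ'_f/σ'_0) = 0.32×3.6/(1+1.09)×log₁₀(263.06/145)
    = 0.5512 × 0.25869 = 0.1426 m

S_c ≈ 143 mm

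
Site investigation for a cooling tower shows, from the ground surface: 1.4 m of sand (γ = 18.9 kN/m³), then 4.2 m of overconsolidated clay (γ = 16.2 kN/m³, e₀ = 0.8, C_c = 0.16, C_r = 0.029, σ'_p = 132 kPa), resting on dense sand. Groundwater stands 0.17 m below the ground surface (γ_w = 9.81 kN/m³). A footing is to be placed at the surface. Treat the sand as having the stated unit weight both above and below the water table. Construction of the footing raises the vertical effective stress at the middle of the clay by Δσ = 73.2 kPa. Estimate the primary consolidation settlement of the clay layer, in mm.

S_c ≈ 37.9 mm

Mid-depth of clay below the ground surface: z = 1.4 + 4.2/2 = 3.5 m.
Total vertical stress at mid-clay: σ_v = 18.9×1.4 + 16.2×2.1 = 60.48 kPa.
Pore pressure: u = 9.81×(3.5 − 0.17) = 32.667 kPa.
Initial effective stress: σ'_0 = σ_v − u = 60.48 − 32.667 = 27.813 kPa.
Final effective stress: σ'_f = 27.813 + 73.2 = 101.01 kPa.
σ'_f = 101.01 ≤ σ'_p = 132 kPa, so the clay remains overconsolidated and only the recompression index applies:
S_c = C_r·H/(1+e₀)·log₁₀(σ'_f/σ'_0) = 0.029×4.2/1.8×log₁₀(101.01/27.813)
    = 0.067666 × 0.56012 = 0.0379 m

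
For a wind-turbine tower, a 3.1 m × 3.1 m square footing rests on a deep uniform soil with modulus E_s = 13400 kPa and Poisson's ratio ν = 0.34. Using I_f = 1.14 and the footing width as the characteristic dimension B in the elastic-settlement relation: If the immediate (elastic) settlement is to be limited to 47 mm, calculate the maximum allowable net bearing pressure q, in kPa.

q ≈ 202 kPa

S_e = q·B·(1−ν²)/E_s · I_f  ⇒  q = S_e·E_s / (B·(1−ν²)·I_f).
q = 0.047 × 13400 / (3.1 × 0.8844 × 1.14) = 201.5 kPa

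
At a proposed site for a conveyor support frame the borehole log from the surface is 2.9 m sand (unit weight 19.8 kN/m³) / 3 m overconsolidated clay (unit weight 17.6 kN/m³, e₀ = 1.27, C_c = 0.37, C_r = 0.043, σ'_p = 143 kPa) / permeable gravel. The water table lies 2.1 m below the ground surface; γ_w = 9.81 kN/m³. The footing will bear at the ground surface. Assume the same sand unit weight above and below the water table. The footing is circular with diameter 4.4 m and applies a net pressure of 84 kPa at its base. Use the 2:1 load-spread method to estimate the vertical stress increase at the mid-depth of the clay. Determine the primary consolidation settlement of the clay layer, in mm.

S_c ≈ 7.28 mm

Mid-depth of clay below the ground surface: z = 2.9 + 3/2 = 4.4 m.
Total vertical stress at mid-clay: σ_v = 19.8×2.9 + 17.6×1.5 = 83.82 kPa.
Pore pressure: u = 9.81×(4.4 − 2.1) = 22.563 kPa.
Initial effective stress: σ'_0 = σ_v − u = 83.82 − 22.563 = 61.257 kPa.
Stress increase at mid-clay by the 2:1 spreading method:
Δσ ≈ qD²/(D+z)² = 84×4.4²/(4.4+4.4)² = 21 kPa
Final effective stress: σ'_f = 61.257 + 21 = 82.257 kPa.
σ'_f = 82.257 ≤ σ'_p = 143 kPa, so the clay remains overconsolidated and only the recompression index applies:
S_c = C_r·H/(1+e₀)·log₁₀(σ'_f/σ'_0) = 0.043×3/2.27×log₁₀(82.257/61.257)
    = 0.056829 × 0.12802 = 0.007275 m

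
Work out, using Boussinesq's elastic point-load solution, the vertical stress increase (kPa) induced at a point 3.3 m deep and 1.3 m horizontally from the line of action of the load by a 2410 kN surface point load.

Δσ_z ≈ 73.7 kPa

Boussinesq vertical stress below a point load on an elastic half-space:
Δσ_z = 3P/(2πz²) · [1 + (r/z)²]^(−5/2)
r/z = 1.3/3.3 = 0.39394; [1+(r/z)²]^(−5/2) = 0.69722.
Δσ_z = 3×2410/(2π×3.3²) × 0.69722 = 105.66 × 0.69722 = 73.67 kPa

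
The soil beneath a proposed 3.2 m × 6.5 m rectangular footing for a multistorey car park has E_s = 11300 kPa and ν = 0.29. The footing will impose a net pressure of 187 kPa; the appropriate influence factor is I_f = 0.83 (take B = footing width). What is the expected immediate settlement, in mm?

Immediate (elastic) settlement: S_e = q·B·(1−ν²)/E_s · I_f.
S_e = 187 × 3.2 × (1 − 0.29²) / 11300 × 0.83
    = 187 × 3.2 × 0.9159 / 11300 × 0.83
    = 0.04026 m = 40.26 mm

S_e ≈ 40.3 mm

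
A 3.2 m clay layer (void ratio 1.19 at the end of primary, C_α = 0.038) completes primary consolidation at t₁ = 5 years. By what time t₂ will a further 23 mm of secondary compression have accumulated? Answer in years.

S_s = C_α·H/(1+e_p)·log₁₀(t₂/t₁) ⇒ log₁₀(t₂/t₁) = S_s·(1+e_p)/(C_α·H).
log₁₀(t₂/t₁) = 0.023 × (1+1.19) / (0.038×3.2) = 0.4142
t₂ = t₁ × 10^0.4142 = 5 × 2.596 = 12.98 years

t₂ ≈ 13 years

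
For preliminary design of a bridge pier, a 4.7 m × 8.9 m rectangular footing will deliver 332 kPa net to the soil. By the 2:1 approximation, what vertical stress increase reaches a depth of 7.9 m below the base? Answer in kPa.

Δσ_z ≈ 65.6 kPa

By the 2:1 method the load spreads at 1 horizontal : 2 vertical, so at depth z the loaded area has grown by z in each plan dimension:
Δσ = qBL/((B+z)(L+z)) = 332×4.7×8.9/((4.7+7.9)(8.9+7.9)) = 65.606 kPa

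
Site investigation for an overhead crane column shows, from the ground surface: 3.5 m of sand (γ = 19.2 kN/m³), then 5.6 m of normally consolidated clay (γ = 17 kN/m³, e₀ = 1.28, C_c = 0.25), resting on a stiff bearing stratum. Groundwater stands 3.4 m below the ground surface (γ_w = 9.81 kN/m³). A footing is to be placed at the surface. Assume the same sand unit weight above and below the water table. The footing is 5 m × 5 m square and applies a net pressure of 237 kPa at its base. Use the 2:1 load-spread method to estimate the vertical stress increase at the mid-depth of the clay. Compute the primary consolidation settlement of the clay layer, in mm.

Mid-depth of clay below the ground surface: z = 3.5 + 5.6/2 = 6.3 m.
Total vertical stress at mid-clay: σ_v = 19.2×3.5 + 17×2.8 = 114.8 kPa.
Pore pressure: u = 9.81×(6.3 − 3.4) = 28.449 kPa.
Initial effective stress: σ'_0 = σ_v − u = 114.8 − 28.449 = 86.351 kPa.
Stress increase at mid-clay by the 2:1 spreading method:
Δσ = qBL/((B+z)(L+z)) = 237×5×5/((5+6.3)(5+6.3)) = 46.401 kPa
Final effective stress: σ'_f = σ'_0 + Δσ = 86.351 + 46.401 = 132.75 kPa.
Normally consolidated clay, so the full stress increment lies on the virgin compression line:
S_c = C_c·H/(1+e₀)·log₁₀(σ'_f/σ'_0) = 0.25×5.6/(1+1.28)×log₁₀(132.75/86.351)
    = 0.61404 × 0.18677 = 0.1147 m

S_c ≈ 115 mm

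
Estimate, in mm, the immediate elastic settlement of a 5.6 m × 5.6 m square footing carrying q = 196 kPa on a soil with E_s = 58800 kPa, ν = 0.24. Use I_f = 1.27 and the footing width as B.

Immediate (elastic) settlement: S_e = q·B·(1−ν²)/E_s · I_f.
S_e = 196 × 5.6 × (1 − 0.24²) / 58800 × 1.27
    = 196 × 5.6 × 0.9424 / 58800 × 1.27
    = 0.02234 m = 22.34 mm

S_e ≈ 22.3 mm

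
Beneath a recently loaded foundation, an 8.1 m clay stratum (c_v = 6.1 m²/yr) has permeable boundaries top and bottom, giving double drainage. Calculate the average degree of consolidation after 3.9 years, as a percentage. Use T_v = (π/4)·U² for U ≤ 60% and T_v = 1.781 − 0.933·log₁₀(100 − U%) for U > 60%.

Drainage path length: H_d = H/2 = 4.05 m (double drainage).
T_v = c_v·t/H_d² = 6.1×3.9/4.05² = 1.4504.
T_v = 1.4504 corresponds to the U > 60% branch:
U = 1 − 10^((1.781 − T_v)/0.933)/100 = 0.9774

U ≈ 97.7 %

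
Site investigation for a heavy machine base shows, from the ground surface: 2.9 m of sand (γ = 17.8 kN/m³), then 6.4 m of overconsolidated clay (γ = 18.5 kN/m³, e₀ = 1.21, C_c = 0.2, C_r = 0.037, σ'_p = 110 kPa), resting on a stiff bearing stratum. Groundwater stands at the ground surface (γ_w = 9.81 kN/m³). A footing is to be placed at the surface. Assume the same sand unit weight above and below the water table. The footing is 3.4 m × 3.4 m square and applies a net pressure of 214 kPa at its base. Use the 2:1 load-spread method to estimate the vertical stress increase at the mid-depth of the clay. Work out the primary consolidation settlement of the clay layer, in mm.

Mid-depth of clay below the ground surface: z = 2.9 + 6.4/2 = 6.1 m.
Total vertical stress at mid-clay: σ_v = 17.8×2.9 + 18.5×3.2 = 110.82 kPa.
Pore pressure: u = 9.81×(6.1 − 0) = 59.841 kPa.
Initial effective stress: σ'_0 = σ_v − u = 110.82 − 59.841 = 50.979 kPa.
Stress increase at mid-clay by the 2:1 spreading method:
Δσ = qBL/((B+z)(L+z)) = 214×3.4×3.4/((3.4+6.1)(3.4+6.1)) = 27.411 kPa
Final effective stress: σ'_f = 50.979 + 27.411 = 78.39 kPa.
σ'_f = 78.39 ≤ σ'_p = 110 kPa, so the clay remains overconsolidated and only the recompression index applies:
S_c = C_r·H/(1+e₀)·log₁₀(σ'_f/σ'_0) = 0.037×6.4/2.21×log₁₀(78.39/50.979)
    = 0.10715 × 0.18687 = 0.02002 m

S_c ≈ 20 mm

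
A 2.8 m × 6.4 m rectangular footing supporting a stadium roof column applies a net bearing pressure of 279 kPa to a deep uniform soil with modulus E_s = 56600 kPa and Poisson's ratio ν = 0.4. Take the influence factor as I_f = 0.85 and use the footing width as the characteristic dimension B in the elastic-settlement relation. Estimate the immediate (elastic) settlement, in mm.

Immediate (elastic) settlement: S_e = q·B·(1−ν²)/E_s · I_f.
S_e = 279 × 2.8 × (1 − 0.4²) / 56600 × 0.85
    = 279 × 2.8 × 0.84 / 56600 × 0.85
    = 0.009855 m = 9.855 mm

S_e ≈ 9.85 mm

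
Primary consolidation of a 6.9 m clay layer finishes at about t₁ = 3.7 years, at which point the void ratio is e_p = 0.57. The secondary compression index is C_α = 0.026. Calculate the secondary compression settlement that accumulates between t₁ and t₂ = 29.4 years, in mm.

Secondary compression: S_s = C_α·H/(1+e_p)·log₁₀(t₂/t₁)
S_s = 0.026×6.9/(1+0.57)×log₁₀(29.4/3.7)
    = 0.1143 × 0.9001 = 0.1029 m

S_s ≈ 103 mm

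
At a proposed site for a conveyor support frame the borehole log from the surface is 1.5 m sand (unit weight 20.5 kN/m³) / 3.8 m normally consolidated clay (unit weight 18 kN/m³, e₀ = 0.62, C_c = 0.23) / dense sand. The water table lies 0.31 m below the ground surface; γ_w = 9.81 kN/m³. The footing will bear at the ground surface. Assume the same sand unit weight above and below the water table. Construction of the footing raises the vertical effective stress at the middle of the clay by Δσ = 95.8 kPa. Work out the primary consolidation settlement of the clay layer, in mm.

S_c ≈ 311 mm

Mid-depth of clay below the ground surface: z = 1.5 + 3.8/2 = 3.4 m.
Total vertical stress at mid-clay: σ_v = 20.5×1.5 + 18×1.9 = 64.95 kPa.
Pore pressure: u = 9.81×(3.4 − 0.31) = 30.313 kPa.
Initial effective stress: σ'_0 = σ_v − u = 64.95 − 30.313 = 34.637 kPa.
Final effective stress: σ'_f = σ'_0 + Δσ = 34.637 + 95.8 = 130.44 kPa.
Normally consolidated clay, so the full stress increment lies on the virgin compression line:
S_c = C_c·H/(1+e₀)·log₁₀(σ'_f/σ'_0) = 0.23×3.8/(1+0.62)×log₁₀(130.44/34.637)
    = 0.53951 × 0.57587 = 0.3107 m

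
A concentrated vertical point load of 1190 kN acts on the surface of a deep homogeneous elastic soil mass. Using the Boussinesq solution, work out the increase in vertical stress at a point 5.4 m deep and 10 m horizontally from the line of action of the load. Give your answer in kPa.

Δσ_z ≈ 0.472 kPa

Boussinesq vertical stress below a point load on an elastic half-space:
Δσ_z = 3P/(2πz²) · [1 + (r/z)²]^(−5/2)
r/z = 10/5.4 = 1.8519; [1+(r/z)²]^(−5/2) = 0.024219.
Δσ_z = 3×1190/(2π×5.4²) × 0.024219 = 19.485 × 0.024219 = 0.4719 kPa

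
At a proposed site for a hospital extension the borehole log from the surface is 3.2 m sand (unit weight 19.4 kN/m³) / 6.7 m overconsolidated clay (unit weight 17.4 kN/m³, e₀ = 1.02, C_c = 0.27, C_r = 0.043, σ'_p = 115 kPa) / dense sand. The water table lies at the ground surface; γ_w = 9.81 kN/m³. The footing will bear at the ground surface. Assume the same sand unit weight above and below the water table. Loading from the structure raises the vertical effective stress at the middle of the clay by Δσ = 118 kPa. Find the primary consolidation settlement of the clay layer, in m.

Mid-depth of clay below the ground surface: z = 3.2 + 6.7/2 = 6.55 m.
Total vertical stress at mid-clay: σ_v = 19.4×3.2 + 17.4×3.35 = 120.37 kPa.
Pore pressure: u = 9.81×(6.55 − 0) = 64.255 kPa.
Initial effective stress: σ'_0 = σ_v − u = 120.37 − 64.255 = 56.115 kPa.
Final effective stress: σ'_f = 56.115 + 118 = 174.12 kPa.
σ'_f = 174.12 > σ'_p = 115 kPa, so the stress path crosses the preconsolidation pressure — recompression up to σ'_p, then virgin compression beyond:
S_c = H/(1+e₀)·[C_r·log₁₀(σ'_p/σ'_0) + C_c·log₁₀(σ'_f/σ'_p)]
    = 6.7/2.02 × [0.043×log₁₀(115/56.115) + 0.27×log₁₀(174.12/115)]
    = 3.3168 × [0.0134 + 0.048641] = 0.2058 m

S_c ≈ 0.206 m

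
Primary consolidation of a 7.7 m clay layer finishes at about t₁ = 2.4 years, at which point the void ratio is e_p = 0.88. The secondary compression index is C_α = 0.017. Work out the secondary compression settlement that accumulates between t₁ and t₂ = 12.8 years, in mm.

Secondary compression: S_s = C_α·H/(1+e_p)·log₁₀(t₂/t₁)
S_s = 0.017×7.7/(1+0.88)×log₁₀(12.8/2.4)
    = 0.06963 × 0.727 = 0.05062 m

S_s ≈ 50.6 mm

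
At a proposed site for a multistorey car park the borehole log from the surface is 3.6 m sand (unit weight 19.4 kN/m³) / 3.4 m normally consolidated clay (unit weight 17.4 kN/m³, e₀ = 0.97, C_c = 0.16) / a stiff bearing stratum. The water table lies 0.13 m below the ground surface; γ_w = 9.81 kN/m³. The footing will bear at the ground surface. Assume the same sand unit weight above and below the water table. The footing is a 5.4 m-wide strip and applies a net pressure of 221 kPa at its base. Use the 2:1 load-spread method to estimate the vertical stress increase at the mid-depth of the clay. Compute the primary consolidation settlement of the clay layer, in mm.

S_c ≈ 143 mm

Mid-depth of clay below the ground surface: z = 3.6 + 3.4/2 = 5.3 m.
Total vertical stress at mid-clay: σ_v = 19.4×3.6 + 17.4×1.7 = 99.42 kPa.
Pore pressure: u = 9.81×(5.3 − 0.13) = 50.718 kPa.
Initial effective stress: σ'_0 = σ_v − u = 99.42 − 50.718 = 48.702 kPa.
Stress increase at mid-clay by the 2:1 spreading method:
Δσ = qB/(B+z) = 221×5.4/(5.4+5.3) = 111.53 kPa
Final effective stress: σ'_f = σ'_0 + Δσ = 48.702 + 111.53 = 160.23 kPa.
Normally consolidated clay, so the full stress increment lies on the virgin compression line:
S_c = C_c·H/(1+e₀)·log₁₀(σ'_f/σ'_0) = 0.16×3.4/(1+0.97)×log₁₀(160.23/48.702)
    = 0.27614 × 0.5172 = 0.1428 m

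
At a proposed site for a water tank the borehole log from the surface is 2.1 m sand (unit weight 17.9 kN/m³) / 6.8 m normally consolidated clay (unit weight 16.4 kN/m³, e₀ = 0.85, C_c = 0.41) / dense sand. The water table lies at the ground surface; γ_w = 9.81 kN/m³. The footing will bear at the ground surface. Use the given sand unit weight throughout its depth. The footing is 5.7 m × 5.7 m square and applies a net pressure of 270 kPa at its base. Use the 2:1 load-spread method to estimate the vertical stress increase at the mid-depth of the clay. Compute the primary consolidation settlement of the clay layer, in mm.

Mid-depth of clay below the ground surface: z = 2.1 + 6.8/2 = 5.5 m.
Total vertical stress at mid-clay: σ_v = 17.9×2.1 + 16.4×3.4 = 93.35 kPa.
Pore pressure: u = 9.81×(5.5 − 0) = 53.955 kPa.
Initial effective stress: σ'_0 = σ_v − u = 93.35 − 53.955 = 39.395 kPa.
Stress increase at mid-clay by the 2:1 spreading method:
Δσ = qBL/((B+z)(L+z)) = 270×5.7×5.7/((5.7+5.5)(5.7+5.5)) = 69.932 kPa
Final effective stress: σ'_f = σ'_0 + Δσ = 39.395 + 69.932 = 109.33 kPa.
Normally consolidated clay, so the full stress increment lies on the virgin compression line:
S_c = C_c·H/(1+e₀)·log₁₀(σ'_f/σ'_0) = 0.41×6.8/(1+0.85)×log₁₀(109.33/39.395)
    = 1.507 × 0.4433 = 0.6681 m

S_c ≈ 668 mm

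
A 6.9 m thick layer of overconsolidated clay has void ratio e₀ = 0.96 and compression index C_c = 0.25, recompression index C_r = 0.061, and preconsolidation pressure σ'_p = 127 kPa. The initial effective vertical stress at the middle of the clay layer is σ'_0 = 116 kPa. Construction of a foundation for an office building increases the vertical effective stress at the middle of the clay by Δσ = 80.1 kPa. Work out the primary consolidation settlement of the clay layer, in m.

S_c ≈ 0.174 m

Final effective stress: σ'_f = 116 + 80.1 = 196.1 kPa.
σ'_f = 196.1 > σ'_p = 127 kPa, so the stress path crosses the preconsolidation pressure — recompression up to σ'_p, then virgin compression beyond:
S_c = H/(1+e₀)·[C_r·log₁₀(σ'_p/σ'_0) + C_c·log₁₀(σ'_f/σ'_p)]
    = 6.9/1.96 × [0.061×log₁₀(127/116) + 0.25×log₁₀(196.1/127)]
    = 3.5204 × [0.0024001 + 0.047168] = 0.1745 m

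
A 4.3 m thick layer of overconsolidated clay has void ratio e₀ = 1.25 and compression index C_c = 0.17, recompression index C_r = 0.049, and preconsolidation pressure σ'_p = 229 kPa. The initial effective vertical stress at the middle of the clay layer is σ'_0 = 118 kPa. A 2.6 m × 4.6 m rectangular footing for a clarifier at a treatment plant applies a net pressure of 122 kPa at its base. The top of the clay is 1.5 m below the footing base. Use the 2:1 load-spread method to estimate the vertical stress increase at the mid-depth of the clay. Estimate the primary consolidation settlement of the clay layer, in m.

Mid-depth of clay below the footing base: z = 1.5 + 4.3/2 = 3.65 m.
Stress increase at mid-clay by the 2:1 spreading method:
Δσ = qBL/((B+z)(L+z)) = 122×2.6×4.6/((2.6+3.65)(4.6+3.65)) = 28.298 kPa
Final effective stress: σ'_f = 118 + 28.298 = 146.3 kPa.
σ'_f = 146.3 ≤ σ'_p = 229 kPa, so the clay remains overconsolidated and only the recompression index applies:
S_c = C_r·H/(1+e₀)·log₁₀(σ'_f/σ'_0) = 0.049×4.3/2.25×log₁₀(146.3/118)
    = 0.093644 × 0.093362 = 0.008743 m

S_c ≈ 0.00874 m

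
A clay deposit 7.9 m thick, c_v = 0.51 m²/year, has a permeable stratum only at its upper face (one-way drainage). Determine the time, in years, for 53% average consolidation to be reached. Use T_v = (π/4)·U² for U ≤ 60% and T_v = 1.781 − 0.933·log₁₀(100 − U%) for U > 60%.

t ≈ 27 years

Drainage path length: H_d = H = 7.9 m (single drainage).
U ≤ 60%: T_v = (π/4)·U² = (π/4)×0.53² = 0.22062.
t = T_v·H_d²/c_v = 0.22062×7.9²/0.51 = 27 years.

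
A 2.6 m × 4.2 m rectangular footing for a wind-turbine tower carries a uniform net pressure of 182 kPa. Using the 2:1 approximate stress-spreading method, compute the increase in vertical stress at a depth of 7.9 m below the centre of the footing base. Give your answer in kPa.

By the 2:1 method the load spreads at 1 horizontal : 2 vertical, so at depth z the loaded area has grown by z in each plan dimension:
Δσ = qBL/((B+z)(L+z)) = 182×2.6×4.2/((2.6+7.9)(4.2+7.9)) = 15.643 kPa

Δσ_z ≈ 15.6 kPa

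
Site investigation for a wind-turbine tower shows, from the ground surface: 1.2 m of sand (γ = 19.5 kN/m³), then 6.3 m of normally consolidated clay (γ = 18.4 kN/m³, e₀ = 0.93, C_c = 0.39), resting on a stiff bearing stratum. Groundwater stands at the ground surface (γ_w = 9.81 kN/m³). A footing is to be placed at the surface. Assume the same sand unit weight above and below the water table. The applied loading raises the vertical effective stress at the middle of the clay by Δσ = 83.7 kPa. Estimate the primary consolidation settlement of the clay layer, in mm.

S_c ≈ 637 mm

Mid-depth of clay below the ground surface: z = 1.2 + 6.3/2 = 4.35 m.
Total vertical stress at mid-clay: σ_v = 19.5×1.2 + 18.4×3.15 = 81.36 kPa.
Pore pressure: u = 9.81×(4.35 − 0) = 42.673 kPa.
Initial effective stress: σ'_0 = σ_v − u = 81.36 − 42.673 = 38.687 kPa.
Final effective stress: σ'_f = σ'_0 + Δσ = 38.687 + 83.7 = 122.39 kPa.
Normally consolidated clay, so the full stress increment lies on the virgin compression line:
S_c = C_c·H/(1+e₀)·log₁₀(σ'_f/σ'_0) = 0.39×6.3/(1+0.93)×log₁₀(122.39/38.687)
    = 1.2731 × 0.50018 = 0.6368 m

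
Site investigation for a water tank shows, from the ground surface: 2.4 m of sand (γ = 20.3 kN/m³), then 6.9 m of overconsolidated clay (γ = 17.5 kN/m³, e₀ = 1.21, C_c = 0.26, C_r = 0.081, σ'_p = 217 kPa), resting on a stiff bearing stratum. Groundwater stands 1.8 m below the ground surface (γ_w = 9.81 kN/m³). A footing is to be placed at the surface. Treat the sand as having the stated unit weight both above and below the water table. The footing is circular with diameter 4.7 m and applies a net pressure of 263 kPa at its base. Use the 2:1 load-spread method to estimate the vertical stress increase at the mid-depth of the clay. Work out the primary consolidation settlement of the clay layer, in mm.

S_c ≈ 61.6 mm

Mid-depth of clay below the ground surface: z = 2.4 + 6.9/2 = 5.85 m.
Total vertical stress at mid-clay: σ_v = 20.3×2.4 + 17.5×3.45 = 109.09 kPa.
Pore pressure: u = 9.81×(5.85 − 1.8) = 39.73 kPa.
Initial effective stress: σ'_0 = σ_v − u = 109.09 − 39.73 = 69.36 kPa.
Stress increase at mid-clay by the 2:1 spreading method:
Δσ ≈ qD²/(D+z)² = 263×4.7²/(4.7+5.85)² = 52.197 kPa
Final effective stress: σ'_f = 69.36 + 52.197 = 121.56 kPa.
σ'_f = 121.56 ≤ σ'_p = 217 kPa, so the clay remains overconsolidated and only the recompression index applies:
S_c = C_r·H/(1+e₀)·log₁₀(σ'_f/σ'_0) = 0.081×6.9/2.21×log₁₀(121.56/69.36)
    = 0.2529 × 0.24368 = 0.06163 m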